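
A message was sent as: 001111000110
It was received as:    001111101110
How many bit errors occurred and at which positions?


XOR: 000000101000

2 error(s) at position(s): 6, 8


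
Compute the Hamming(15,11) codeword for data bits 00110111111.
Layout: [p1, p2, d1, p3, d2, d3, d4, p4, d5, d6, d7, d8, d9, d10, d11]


Parity bits: p1=0, p2=0, p3=0, p4=0

000001100111111


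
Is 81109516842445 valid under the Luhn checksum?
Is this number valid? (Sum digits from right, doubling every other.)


Luhn sum = 64
64 mod 10 = 4

Invalid (Luhn sum mod 10 = 4)


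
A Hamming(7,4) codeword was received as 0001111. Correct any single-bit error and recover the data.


Syndrome = 0: no error detected

Data: 0111 (no errors)


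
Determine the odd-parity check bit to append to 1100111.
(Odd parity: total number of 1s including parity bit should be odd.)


Number of 1s in data: 5
Parity bit: 0

0


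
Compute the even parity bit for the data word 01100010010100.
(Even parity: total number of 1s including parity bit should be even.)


Number of 1s in data: 5
Parity bit: 1

1


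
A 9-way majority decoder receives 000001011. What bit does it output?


Ones: 3 out of 9
Threshold: 5

0 (3/9 voted 1)


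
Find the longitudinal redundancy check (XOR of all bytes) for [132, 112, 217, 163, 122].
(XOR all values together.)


XOR chain: 132 ^ 112 ^ 217 ^ 163 ^ 122 = 244

244


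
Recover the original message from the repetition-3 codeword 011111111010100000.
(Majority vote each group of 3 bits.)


Groups: 011, 111, 111, 010, 100, 000
Majority votes: 111000

111000


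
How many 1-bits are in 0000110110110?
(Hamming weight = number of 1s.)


Counting 1s in 0000110110110

6


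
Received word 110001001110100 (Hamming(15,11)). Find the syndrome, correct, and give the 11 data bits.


Syndrome = 0: no error detected

Data: 00101110100 (no errors)


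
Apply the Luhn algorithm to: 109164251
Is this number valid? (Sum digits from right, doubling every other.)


Luhn sum = 30
30 mod 10 = 0

Valid (Luhn sum mod 10 = 0)


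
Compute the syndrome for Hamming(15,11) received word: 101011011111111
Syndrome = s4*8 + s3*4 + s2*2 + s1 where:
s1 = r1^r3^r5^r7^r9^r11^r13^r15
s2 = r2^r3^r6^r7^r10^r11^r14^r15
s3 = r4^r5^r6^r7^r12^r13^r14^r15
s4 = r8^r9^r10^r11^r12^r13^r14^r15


s1=1, s2=0, s3=0, s4=0

Syndrome = 1 (error at position 1)


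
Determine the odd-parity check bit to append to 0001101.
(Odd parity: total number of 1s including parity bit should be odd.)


Number of 1s in data: 3
Parity bit: 0

0


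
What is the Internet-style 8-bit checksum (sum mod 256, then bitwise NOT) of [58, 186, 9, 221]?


Sum = 474 mod 256 = 218
Complement = 37

37


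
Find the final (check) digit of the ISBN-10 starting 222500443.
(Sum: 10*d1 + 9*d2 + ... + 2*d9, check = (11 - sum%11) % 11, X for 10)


Weighted sum: 123
123 mod 11 = 2

Check digit: 9


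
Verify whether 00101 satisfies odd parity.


Number of 1s: 2

No, parity error (2 ones)


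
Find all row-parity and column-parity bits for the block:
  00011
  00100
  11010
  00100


Row parities: 0111
Column parities: 11001

Row P: 0111, Col P: 11001, Corner: 1


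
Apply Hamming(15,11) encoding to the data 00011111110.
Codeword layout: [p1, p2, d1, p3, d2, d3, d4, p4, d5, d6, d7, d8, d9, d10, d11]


Parity bits: p1=0, p2=0, p3=0, p4=0

000000101111110


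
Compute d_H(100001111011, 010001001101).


XOR: 110000110110
Count of 1s: 6

6


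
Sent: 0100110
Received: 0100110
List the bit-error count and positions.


XOR: 0000000

0 errors (received matches sent)


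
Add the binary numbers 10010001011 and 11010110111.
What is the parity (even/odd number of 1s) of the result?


10010001011 = 1163
11010110111 = 1719
Sum = 2882 = 101101000010
1s count = 5

odd parity (5 ones in 101101000010)


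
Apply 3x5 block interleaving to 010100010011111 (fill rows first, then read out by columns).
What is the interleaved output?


Matrix:
  01010
  00100
  11111
Read columns: 001101011101001

001101011101001


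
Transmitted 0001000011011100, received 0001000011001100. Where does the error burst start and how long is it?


XOR: 0000000000010000

Burst at position 11, length 1


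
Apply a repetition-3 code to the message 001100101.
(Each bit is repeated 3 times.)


Each bit -> 3 copies

000000111111000000111000111


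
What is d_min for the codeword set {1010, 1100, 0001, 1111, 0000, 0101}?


Comparing all pairs, minimum distance: 1
Can detect 0 errors, correct 0 errors

1


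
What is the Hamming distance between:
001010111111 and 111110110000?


XOR: 110100001111
Count of 1s: 7

7


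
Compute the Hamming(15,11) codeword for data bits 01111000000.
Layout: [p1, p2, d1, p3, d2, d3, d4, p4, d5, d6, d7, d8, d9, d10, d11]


Parity bits: p1=1, p2=0, p3=1, p4=1

100111111000000


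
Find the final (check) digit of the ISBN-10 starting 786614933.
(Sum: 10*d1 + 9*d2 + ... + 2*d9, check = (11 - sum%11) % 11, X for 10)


Weighted sum: 309
309 mod 11 = 1

Check digit: X


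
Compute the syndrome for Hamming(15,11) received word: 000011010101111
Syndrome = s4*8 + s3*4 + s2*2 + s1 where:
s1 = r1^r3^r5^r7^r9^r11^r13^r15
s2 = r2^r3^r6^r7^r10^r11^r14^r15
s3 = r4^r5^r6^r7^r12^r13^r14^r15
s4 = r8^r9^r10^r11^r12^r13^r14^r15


s1=1, s2=0, s3=0, s4=0

Syndrome = 1 (error at position 1)


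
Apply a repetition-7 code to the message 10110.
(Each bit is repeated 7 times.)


Each bit -> 7 copies

11111110000000111111111111110000000


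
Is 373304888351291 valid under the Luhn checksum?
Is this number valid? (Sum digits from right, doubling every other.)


Luhn sum = 73
73 mod 10 = 3

Invalid (Luhn sum mod 10 = 3)


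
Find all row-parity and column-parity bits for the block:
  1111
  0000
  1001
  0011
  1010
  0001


Row parities: 000001
Column parities: 1110

Row P: 000001, Col P: 1110, Corner: 1


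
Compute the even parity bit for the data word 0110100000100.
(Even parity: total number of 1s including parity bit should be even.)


Number of 1s in data: 4
Parity bit: 0

0


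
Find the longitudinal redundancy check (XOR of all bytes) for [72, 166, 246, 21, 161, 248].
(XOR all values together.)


XOR chain: 72 ^ 166 ^ 246 ^ 21 ^ 161 ^ 248 = 84

84


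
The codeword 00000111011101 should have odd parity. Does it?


Number of 1s: 7

Yes, parity is correct (7 ones)


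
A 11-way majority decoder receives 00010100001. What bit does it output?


Ones: 3 out of 11
Threshold: 6

0 (3/11 voted 1)


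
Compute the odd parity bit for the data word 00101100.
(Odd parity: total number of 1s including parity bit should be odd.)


Number of 1s in data: 3
Parity bit: 0

0


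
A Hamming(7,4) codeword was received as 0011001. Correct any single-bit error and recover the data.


Syndrome = 0: no error detected

Data: 1001 (no errors)


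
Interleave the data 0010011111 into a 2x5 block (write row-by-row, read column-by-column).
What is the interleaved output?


Matrix:
  00100
  11111
Read columns: 0101110101

0101110101


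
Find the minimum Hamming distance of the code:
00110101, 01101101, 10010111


Comparing all pairs, minimum distance: 3
Can detect 2 errors, correct 1 errors

3


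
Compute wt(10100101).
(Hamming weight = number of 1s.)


Counting 1s in 10100101

4


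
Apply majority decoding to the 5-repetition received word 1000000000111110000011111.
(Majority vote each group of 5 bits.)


Groups: 10000, 00000, 11111, 00000, 11111
Majority votes: 00101

00101


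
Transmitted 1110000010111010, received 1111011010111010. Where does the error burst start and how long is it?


XOR: 0001011000000000

Burst at position 3, length 4


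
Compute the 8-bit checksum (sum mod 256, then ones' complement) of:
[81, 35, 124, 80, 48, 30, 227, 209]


Sum = 834 mod 256 = 66
Complement = 189

189


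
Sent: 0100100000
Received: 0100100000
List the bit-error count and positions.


XOR: 0000000000

0 errors (received matches sent)


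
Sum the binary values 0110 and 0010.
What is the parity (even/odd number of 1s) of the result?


0110 = 6
0010 = 2
Sum = 8 = 1000
1s count = 1

odd parity (1 ones in 1000)


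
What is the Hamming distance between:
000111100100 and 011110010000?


XOR: 011001110100
Count of 1s: 6

6


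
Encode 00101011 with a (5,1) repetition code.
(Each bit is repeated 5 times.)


Each bit -> 5 copies

0000000000111110000011111000001111111111


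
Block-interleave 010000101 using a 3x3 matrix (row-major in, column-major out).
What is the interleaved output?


Matrix:
  010
  000
  101
Read columns: 001100001

001100001


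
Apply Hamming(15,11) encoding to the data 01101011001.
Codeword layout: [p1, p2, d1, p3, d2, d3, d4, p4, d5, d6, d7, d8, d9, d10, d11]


Parity bits: p1=0, p2=1, p3=0, p4=0

010011001011001


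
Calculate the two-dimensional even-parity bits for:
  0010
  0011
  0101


Row parities: 100
Column parities: 0100

Row P: 100, Col P: 0100, Corner: 1


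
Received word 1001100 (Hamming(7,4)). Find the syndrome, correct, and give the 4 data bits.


Syndrome = 0: no error detected

Data: 0100 (no errors)


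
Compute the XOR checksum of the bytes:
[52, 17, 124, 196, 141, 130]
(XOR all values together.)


XOR chain: 52 ^ 17 ^ 124 ^ 196 ^ 141 ^ 130 = 146

146


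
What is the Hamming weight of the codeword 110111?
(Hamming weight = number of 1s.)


Counting 1s in 110111

5


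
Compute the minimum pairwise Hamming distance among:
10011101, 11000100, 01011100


Comparing all pairs, minimum distance: 3
Can detect 2 errors, correct 1 errors

3


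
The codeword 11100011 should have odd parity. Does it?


Number of 1s: 5

Yes, parity is correct (5 ones)


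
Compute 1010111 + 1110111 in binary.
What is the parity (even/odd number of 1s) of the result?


1010111 = 87
1110111 = 119
Sum = 206 = 11001110
1s count = 5

odd parity (5 ones in 11001110)


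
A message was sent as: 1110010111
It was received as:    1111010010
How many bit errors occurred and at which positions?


XOR: 0001000101

3 error(s) at position(s): 3, 7, 9


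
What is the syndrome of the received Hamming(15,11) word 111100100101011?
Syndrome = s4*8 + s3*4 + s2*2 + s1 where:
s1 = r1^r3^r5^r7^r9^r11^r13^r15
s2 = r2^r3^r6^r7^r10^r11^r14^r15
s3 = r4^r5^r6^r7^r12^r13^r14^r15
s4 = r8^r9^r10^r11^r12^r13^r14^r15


s1=0, s2=0, s3=1, s4=0

Syndrome = 4 (error at position 4)


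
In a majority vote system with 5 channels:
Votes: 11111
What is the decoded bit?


Ones: 5 out of 5
Threshold: 3

1 (5/5 voted 1)


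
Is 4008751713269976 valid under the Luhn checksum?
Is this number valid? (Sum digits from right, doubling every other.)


Luhn sum = 79
79 mod 10 = 9

Invalid (Luhn sum mod 10 = 9)


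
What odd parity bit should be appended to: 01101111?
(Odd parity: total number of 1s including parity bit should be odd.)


Number of 1s in data: 6
Parity bit: 1

1


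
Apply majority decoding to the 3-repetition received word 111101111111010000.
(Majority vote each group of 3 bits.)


Groups: 111, 101, 111, 111, 010, 000
Majority votes: 111100

111100


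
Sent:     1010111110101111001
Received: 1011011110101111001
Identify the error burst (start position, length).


XOR: 0001100000000000000

Burst at position 3, length 2


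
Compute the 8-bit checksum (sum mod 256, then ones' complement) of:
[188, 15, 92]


Sum = 295 mod 256 = 39
Complement = 216

216


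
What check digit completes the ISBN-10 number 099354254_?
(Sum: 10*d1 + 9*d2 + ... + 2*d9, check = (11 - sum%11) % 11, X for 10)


Weighted sum: 255
255 mod 11 = 2

Check digit: 9


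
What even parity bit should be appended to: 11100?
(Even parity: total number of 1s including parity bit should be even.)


Number of 1s in data: 3
Parity bit: 1

1


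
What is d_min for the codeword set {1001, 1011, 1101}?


Comparing all pairs, minimum distance: 1
Can detect 0 errors, correct 0 errors

1


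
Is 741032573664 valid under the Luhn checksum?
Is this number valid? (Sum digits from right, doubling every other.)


Luhn sum = 46
46 mod 10 = 6

Invalid (Luhn sum mod 10 = 6)


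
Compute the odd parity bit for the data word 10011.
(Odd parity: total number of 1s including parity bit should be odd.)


Number of 1s in data: 3
Parity bit: 0

0


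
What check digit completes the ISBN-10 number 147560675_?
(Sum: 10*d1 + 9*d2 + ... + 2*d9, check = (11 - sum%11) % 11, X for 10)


Weighted sum: 228
228 mod 11 = 8

Check digit: 3


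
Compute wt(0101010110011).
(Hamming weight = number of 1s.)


Counting 1s in 0101010110011

7


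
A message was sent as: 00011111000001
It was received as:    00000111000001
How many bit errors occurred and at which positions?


XOR: 00011000000000

2 error(s) at position(s): 3, 4


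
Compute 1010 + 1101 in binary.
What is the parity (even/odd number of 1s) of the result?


1010 = 10
1101 = 13
Sum = 23 = 10111
1s count = 4

even parity (4 ones in 10111)


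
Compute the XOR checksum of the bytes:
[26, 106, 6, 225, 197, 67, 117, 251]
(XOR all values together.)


XOR chain: 26 ^ 106 ^ 6 ^ 225 ^ 197 ^ 67 ^ 117 ^ 251 = 159

159


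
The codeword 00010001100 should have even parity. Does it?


Number of 1s: 3

No, parity error (3 ones)


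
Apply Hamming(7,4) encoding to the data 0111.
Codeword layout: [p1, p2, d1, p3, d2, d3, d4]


Parity bits: p1=0, p2=0, p3=1

0001111


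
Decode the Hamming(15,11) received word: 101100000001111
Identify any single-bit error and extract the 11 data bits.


Syndrome = 6: error at position 6

Data: 10100001111 (corrected bit 6)


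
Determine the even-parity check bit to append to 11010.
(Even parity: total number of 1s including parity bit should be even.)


Number of 1s in data: 3
Parity bit: 1

1


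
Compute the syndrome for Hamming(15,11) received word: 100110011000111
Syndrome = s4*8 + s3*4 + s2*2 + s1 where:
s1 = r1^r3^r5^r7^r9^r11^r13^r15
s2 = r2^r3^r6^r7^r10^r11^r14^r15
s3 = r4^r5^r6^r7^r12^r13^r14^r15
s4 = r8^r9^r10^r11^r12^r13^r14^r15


s1=1, s2=0, s3=1, s4=1

Syndrome = 13 (error at position 13)


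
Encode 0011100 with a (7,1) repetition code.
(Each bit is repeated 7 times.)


Each bit -> 7 copies

0000000000000011111111111111111111100000000000000


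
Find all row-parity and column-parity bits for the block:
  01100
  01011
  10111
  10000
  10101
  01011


Row parities: 010111
Column parities: 11110

Row P: 010111, Col P: 11110, Corner: 0


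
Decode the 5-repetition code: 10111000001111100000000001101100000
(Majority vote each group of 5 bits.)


Groups: 10111, 00000, 11111, 00000, 00000, 11011, 00000
Majority votes: 1010010

1010010


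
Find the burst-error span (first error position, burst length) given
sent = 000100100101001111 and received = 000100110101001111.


XOR: 000000010000000000

Burst at position 7, length 1


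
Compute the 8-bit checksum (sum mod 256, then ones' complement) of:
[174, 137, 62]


Sum = 373 mod 256 = 117
Complement = 138

138


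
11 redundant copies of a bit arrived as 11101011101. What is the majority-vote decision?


Ones: 8 out of 11
Threshold: 6

1 (8/11 voted 1)


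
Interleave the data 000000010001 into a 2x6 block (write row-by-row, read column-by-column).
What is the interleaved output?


Matrix:
  000000
  010001
Read columns: 000100000001

000100000001


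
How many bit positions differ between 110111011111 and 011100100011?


XOR: 101011111100
Count of 1s: 8

8


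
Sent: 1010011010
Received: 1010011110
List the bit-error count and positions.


XOR: 0000000100

1 error(s) at position(s): 7


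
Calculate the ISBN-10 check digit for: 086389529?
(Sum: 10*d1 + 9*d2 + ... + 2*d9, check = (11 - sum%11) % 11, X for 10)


Weighted sum: 278
278 mod 11 = 3

Check digit: 8


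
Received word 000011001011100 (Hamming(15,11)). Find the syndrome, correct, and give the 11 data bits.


Syndrome = 0: no error detected

Data: 01101011100 (no errors)


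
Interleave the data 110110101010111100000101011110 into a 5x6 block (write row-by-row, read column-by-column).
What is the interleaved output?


Matrix:
  110110
  101010
  111100
  000101
  011110
Read columns: 111001010101101101111100100010

111001010101101101111100100010


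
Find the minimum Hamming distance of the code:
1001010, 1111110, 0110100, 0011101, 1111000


Comparing all pairs, minimum distance: 2
Can detect 1 errors, correct 0 errors

2


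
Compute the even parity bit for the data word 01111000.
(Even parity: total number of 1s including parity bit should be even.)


Number of 1s in data: 4
Parity bit: 0

0


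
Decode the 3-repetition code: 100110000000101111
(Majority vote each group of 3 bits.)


Groups: 100, 110, 000, 000, 101, 111
Majority votes: 010011

010011


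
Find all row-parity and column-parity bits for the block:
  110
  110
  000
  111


Row parities: 0001
Column parities: 111

Row P: 0001, Col P: 111, Corner: 1


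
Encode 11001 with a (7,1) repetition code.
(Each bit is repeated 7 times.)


Each bit -> 7 copies

11111111111111000000000000001111111


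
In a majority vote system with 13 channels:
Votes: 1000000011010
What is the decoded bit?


Ones: 4 out of 13
Threshold: 7

0 (4/13 voted 1)


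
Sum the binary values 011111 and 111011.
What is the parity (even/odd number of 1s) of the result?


011111 = 31
111011 = 59
Sum = 90 = 1011010
1s count = 4

even parity (4 ones in 1011010)


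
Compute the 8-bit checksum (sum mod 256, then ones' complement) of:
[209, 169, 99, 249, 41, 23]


Sum = 790 mod 256 = 22
Complement = 233

233


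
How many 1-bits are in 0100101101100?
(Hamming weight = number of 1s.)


Counting 1s in 0100101101100

6


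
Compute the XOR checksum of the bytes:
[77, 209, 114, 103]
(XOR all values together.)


XOR chain: 77 ^ 209 ^ 114 ^ 103 = 137

137


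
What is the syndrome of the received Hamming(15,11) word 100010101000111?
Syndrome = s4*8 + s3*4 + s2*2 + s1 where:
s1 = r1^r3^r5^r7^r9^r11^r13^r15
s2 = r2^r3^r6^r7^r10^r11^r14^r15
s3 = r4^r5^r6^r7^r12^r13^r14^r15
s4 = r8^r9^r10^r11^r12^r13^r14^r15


s1=0, s2=1, s3=1, s4=0

Syndrome = 6 (error at position 6)


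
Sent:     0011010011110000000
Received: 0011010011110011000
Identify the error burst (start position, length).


XOR: 0000000000000011000

Burst at position 14, length 2


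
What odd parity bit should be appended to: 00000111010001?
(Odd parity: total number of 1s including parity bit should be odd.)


Number of 1s in data: 5
Parity bit: 0

0


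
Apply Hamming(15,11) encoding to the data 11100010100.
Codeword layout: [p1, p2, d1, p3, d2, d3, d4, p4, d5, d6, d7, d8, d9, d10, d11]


Parity bits: p1=0, p2=1, p3=1, p4=0

011111000010100


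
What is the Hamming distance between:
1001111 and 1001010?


XOR: 0000101
Count of 1s: 2

2


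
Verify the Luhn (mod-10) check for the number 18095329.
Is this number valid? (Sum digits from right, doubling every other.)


Luhn sum = 36
36 mod 10 = 6

Invalid (Luhn sum mod 10 = 6)


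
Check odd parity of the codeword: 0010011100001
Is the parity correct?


Number of 1s: 5

Yes, parity is correct (5 ones)


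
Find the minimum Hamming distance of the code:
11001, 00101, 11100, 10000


Comparing all pairs, minimum distance: 2
Can detect 1 errors, correct 0 errors

2


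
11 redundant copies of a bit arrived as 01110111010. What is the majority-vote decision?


Ones: 7 out of 11
Threshold: 6

1 (7/11 voted 1)


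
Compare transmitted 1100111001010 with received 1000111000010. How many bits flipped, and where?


XOR: 0100000001000

2 error(s) at position(s): 1, 9


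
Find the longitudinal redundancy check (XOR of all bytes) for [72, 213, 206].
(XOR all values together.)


XOR chain: 72 ^ 213 ^ 206 = 83

83


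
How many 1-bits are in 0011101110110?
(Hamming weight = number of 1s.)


Counting 1s in 0011101110110

8


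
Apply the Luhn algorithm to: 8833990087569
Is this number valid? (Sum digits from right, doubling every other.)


Luhn sum = 72
72 mod 10 = 2

Invalid (Luhn sum mod 10 = 2)


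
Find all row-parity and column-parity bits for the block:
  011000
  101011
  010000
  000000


Row parities: 0010
Column parities: 100011

Row P: 0010, Col P: 100011, Corner: 1


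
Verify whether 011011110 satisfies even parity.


Number of 1s: 6

Yes, parity is correct (6 ones)


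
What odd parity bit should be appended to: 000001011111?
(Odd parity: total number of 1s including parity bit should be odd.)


Number of 1s in data: 6
Parity bit: 1

1


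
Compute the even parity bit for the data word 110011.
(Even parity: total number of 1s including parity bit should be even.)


Number of 1s in data: 4
Parity bit: 0

0


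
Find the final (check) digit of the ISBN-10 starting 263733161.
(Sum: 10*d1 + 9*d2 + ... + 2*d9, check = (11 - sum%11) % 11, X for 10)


Weighted sum: 204
204 mod 11 = 6

Check digit: 5


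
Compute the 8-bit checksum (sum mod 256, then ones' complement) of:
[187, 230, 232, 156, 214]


Sum = 1019 mod 256 = 251
Complement = 4

4


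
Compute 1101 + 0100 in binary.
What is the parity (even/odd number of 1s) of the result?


1101 = 13
0100 = 4
Sum = 17 = 10001
1s count = 2

even parity (2 ones in 10001)


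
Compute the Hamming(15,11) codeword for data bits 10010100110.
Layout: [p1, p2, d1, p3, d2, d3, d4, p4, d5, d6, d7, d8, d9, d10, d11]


Parity bits: p1=1, p2=0, p3=1, p4=1

101100110100110


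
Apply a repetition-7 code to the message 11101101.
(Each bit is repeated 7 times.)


Each bit -> 7 copies

11111111111111111111100000001111111111111100000001111111


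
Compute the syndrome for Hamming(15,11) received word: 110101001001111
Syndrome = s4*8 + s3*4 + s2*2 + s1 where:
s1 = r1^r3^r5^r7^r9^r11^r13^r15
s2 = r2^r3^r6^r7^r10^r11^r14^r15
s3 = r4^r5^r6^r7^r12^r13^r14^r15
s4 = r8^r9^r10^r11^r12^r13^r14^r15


s1=0, s2=0, s3=0, s4=1

Syndrome = 8 (error at position 8)


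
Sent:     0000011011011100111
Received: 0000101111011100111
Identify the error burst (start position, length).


XOR: 0000110100000000000

Burst at position 4, length 4


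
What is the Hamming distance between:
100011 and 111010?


XOR: 011001
Count of 1s: 3

3


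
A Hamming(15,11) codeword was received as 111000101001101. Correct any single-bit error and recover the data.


Syndrome = 0: no error detected

Data: 10011001101 (no errors)


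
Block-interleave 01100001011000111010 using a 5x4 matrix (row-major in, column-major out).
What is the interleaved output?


Matrix:
  0110
  0001
  0110
  0011
  1010
Read columns: 00001101001011101010

00001101001011101010


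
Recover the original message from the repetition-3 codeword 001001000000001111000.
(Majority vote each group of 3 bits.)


Groups: 001, 001, 000, 000, 001, 111, 000
Majority votes: 0000010

0000010


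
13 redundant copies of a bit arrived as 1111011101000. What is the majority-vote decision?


Ones: 8 out of 13
Threshold: 7

1 (8/13 voted 1)


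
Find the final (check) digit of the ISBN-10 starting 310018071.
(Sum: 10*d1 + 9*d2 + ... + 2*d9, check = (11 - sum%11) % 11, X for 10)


Weighted sum: 108
108 mod 11 = 9

Check digit: 2


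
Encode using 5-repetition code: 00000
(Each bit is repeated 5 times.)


Each bit -> 5 copies

0000000000000000000000000


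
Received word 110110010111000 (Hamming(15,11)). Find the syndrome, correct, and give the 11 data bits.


Syndrome = 7: error at position 7

Data: 01010111000 (corrected bit 7)


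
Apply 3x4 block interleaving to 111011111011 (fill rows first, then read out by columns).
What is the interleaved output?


Matrix:
  1110
  1111
  1011
Read columns: 111110111011

111110111011


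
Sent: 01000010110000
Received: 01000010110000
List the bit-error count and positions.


XOR: 00000000000000

0 errors (received matches sent)


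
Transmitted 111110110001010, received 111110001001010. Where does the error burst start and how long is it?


XOR: 000000111000000

Burst at position 6, length 3


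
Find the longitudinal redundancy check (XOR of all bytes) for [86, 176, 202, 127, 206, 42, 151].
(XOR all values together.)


XOR chain: 86 ^ 176 ^ 202 ^ 127 ^ 206 ^ 42 ^ 151 = 32

32


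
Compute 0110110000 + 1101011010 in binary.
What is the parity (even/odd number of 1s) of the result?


0110110000 = 432
1101011010 = 858
Sum = 1290 = 10100001010
1s count = 4

even parity (4 ones in 10100001010)


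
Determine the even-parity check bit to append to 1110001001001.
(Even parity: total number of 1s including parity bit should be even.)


Number of 1s in data: 6
Parity bit: 0

0


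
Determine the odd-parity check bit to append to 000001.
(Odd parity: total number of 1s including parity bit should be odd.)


Number of 1s in data: 1
Parity bit: 0

0


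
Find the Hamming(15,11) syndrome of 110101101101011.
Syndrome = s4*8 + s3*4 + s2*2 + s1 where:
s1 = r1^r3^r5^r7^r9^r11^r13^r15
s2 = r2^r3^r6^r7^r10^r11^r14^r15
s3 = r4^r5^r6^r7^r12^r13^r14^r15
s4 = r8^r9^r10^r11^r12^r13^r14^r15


s1=0, s2=0, s3=0, s4=1

Syndrome = 8 (error at position 8)


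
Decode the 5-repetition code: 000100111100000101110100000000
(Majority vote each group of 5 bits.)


Groups: 00010, 01111, 00000, 10111, 01000, 00000
Majority votes: 010100

010100


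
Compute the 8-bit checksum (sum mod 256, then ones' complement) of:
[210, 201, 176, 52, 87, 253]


Sum = 979 mod 256 = 211
Complement = 44

44


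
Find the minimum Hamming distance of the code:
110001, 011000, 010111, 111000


Comparing all pairs, minimum distance: 1
Can detect 0 errors, correct 0 errors

1


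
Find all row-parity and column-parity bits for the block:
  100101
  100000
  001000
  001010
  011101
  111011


Row parities: 111001
Column parities: 100001

Row P: 111001, Col P: 100001, Corner: 0


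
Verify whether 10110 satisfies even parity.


Number of 1s: 3

No, parity error (3 ones)


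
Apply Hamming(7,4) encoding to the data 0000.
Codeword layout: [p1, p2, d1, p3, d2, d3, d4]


Parity bits: p1=0, p2=0, p3=0

0000000


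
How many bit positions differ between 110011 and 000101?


XOR: 110110
Count of 1s: 4

4


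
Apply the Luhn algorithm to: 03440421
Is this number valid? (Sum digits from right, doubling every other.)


Luhn sum = 24
24 mod 10 = 4

Invalid (Luhn sum mod 10 = 4)


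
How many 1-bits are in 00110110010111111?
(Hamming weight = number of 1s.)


Counting 1s in 00110110010111111

11


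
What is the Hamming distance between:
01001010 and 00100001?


XOR: 01101011
Count of 1s: 5

5


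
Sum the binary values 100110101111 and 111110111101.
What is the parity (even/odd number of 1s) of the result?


100110101111 = 2479
111110111101 = 4029
Sum = 6508 = 1100101101100
1s count = 7

odd parity (7 ones in 1100101101100)


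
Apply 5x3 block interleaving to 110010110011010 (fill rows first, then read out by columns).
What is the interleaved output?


Matrix:
  110
  010
  110
  011
  010
Read columns: 101001111100010

101001111100010


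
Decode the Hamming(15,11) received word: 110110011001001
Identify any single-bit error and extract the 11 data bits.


Syndrome = 0: no error detected

Data: 01001001001 (no errors)


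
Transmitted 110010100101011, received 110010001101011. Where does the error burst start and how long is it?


XOR: 000000101000000

Burst at position 6, length 3


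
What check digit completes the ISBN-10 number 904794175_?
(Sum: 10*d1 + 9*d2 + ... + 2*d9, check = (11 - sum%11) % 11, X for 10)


Weighted sum: 280
280 mod 11 = 5

Check digit: 6


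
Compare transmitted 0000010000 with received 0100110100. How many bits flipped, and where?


XOR: 0100100100

3 error(s) at position(s): 1, 4, 7


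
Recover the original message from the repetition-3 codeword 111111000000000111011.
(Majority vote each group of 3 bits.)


Groups: 111, 111, 000, 000, 000, 111, 011
Majority votes: 1100011

1100011


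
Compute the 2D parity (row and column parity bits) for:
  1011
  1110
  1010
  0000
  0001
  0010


Row parities: 110011
Column parities: 1100

Row P: 110011, Col P: 1100, Corner: 0


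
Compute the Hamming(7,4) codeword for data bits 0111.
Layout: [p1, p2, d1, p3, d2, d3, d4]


Parity bits: p1=0, p2=0, p3=1

0001111


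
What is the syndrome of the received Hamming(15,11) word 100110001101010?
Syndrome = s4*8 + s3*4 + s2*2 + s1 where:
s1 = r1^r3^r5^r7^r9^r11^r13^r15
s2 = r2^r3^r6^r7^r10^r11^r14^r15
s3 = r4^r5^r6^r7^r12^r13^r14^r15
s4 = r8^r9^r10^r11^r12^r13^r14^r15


s1=1, s2=0, s3=0, s4=0

Syndrome = 1 (error at position 1)


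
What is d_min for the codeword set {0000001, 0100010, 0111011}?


Comparing all pairs, minimum distance: 3
Can detect 2 errors, correct 1 errors

3


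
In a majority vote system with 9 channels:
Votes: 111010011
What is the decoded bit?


Ones: 6 out of 9
Threshold: 5

1 (6/9 voted 1)


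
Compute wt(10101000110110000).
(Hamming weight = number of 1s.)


Counting 1s in 10101000110110000

7


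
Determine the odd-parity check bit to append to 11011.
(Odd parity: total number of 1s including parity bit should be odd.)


Number of 1s in data: 4
Parity bit: 1

1


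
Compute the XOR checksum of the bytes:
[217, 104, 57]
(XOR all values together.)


XOR chain: 217 ^ 104 ^ 57 = 136

136


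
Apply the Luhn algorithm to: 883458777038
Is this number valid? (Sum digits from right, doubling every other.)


Luhn sum = 65
65 mod 10 = 5

Invalid (Luhn sum mod 10 = 5)


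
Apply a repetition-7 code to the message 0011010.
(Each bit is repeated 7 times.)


Each bit -> 7 copies

0000000000000011111111111111000000011111110000000


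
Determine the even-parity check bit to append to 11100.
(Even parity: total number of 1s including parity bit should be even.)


Number of 1s in data: 3
Parity bit: 1

1


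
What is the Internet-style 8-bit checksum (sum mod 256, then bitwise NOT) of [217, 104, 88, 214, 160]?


Sum = 783 mod 256 = 15
Complement = 240

240


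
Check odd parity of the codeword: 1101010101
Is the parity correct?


Number of 1s: 6

No, parity error (6 ones)


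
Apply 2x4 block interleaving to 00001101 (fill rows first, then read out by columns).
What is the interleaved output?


Matrix:
  0000
  1101
Read columns: 01010001

01010001


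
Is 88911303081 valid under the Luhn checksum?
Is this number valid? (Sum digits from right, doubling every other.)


Luhn sum = 47
47 mod 10 = 7

Invalid (Luhn sum mod 10 = 7)


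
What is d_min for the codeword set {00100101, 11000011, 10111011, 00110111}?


Comparing all pairs, minimum distance: 2
Can detect 1 errors, correct 0 errors

2


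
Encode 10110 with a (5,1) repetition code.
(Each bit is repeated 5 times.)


Each bit -> 5 copies

1111100000111111111100000


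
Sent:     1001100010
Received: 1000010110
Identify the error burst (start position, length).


XOR: 0001110100

Burst at position 3, length 5


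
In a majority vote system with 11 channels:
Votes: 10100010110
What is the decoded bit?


Ones: 5 out of 11
Threshold: 6

0 (5/11 voted 1)


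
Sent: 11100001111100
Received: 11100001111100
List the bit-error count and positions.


XOR: 00000000000000

0 errors (received matches sent)


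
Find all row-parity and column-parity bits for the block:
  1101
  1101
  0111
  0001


Row parities: 1111
Column parities: 0110

Row P: 1111, Col P: 0110, Corner: 0


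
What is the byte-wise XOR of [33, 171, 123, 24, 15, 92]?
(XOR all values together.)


XOR chain: 33 ^ 171 ^ 123 ^ 24 ^ 15 ^ 92 = 186

186


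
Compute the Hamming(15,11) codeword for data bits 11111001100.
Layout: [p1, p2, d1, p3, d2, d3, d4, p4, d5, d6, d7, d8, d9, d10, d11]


Parity bits: p1=1, p2=1, p3=1, p4=1

111111111001100


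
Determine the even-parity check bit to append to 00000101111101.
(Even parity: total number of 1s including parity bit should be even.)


Number of 1s in data: 7
Parity bit: 1

1


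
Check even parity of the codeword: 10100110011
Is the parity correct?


Number of 1s: 6

Yes, parity is correct (6 ones)


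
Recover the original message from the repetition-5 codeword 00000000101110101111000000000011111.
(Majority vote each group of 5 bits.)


Groups: 00000, 00010, 11101, 01111, 00000, 00000, 11111
Majority votes: 0011001

0011001


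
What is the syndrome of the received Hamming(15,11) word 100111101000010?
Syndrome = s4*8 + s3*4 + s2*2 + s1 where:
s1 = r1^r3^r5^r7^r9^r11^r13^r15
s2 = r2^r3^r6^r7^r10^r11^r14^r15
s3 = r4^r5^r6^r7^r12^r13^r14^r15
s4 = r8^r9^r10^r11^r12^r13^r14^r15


s1=0, s2=1, s3=1, s4=0

Syndrome = 6 (error at position 6)


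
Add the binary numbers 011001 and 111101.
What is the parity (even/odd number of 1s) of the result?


011001 = 25
111101 = 61
Sum = 86 = 1010110
1s count = 4

even parity (4 ones in 1010110)


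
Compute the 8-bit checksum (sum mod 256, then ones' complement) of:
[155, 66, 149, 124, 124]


Sum = 618 mod 256 = 106
Complement = 149

149


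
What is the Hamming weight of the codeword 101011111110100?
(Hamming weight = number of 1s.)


Counting 1s in 101011111110100

10


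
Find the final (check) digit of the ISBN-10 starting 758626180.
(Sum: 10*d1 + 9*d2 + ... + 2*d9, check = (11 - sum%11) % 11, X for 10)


Weighted sum: 291
291 mod 11 = 5

Check digit: 6


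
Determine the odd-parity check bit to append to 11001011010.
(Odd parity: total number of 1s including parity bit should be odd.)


Number of 1s in data: 6
Parity bit: 1

1


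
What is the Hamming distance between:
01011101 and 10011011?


XOR: 11000110
Count of 1s: 4

4


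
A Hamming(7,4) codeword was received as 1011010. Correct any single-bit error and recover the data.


Syndrome = 0: no error detected

Data: 1010 (no errors)


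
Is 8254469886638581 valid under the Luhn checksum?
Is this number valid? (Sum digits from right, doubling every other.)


Luhn sum = 84
84 mod 10 = 4

Invalid (Luhn sum mod 10 = 4)


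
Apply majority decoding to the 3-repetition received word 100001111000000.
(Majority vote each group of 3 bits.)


Groups: 100, 001, 111, 000, 000
Majority votes: 00100

00100


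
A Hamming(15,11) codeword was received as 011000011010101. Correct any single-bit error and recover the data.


Syndrome = 9: error at position 9

Data: 10000010101 (corrected bit 9)


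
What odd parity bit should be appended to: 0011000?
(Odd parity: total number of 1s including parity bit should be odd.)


Number of 1s in data: 2
Parity bit: 1

1


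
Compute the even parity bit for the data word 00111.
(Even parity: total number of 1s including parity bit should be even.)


Number of 1s in data: 3
Parity bit: 1

1


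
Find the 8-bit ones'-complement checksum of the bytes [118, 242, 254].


Sum = 614 mod 256 = 102
Complement = 153

153


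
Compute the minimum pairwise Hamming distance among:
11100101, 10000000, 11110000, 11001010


Comparing all pairs, minimum distance: 3
Can detect 2 errors, correct 1 errors

3


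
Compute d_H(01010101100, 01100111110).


XOR: 00110010010
Count of 1s: 4

4


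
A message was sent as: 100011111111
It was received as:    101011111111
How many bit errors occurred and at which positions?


XOR: 001000000000

1 error(s) at position(s): 2


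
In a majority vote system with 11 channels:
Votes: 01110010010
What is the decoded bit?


Ones: 5 out of 11
Threshold: 6

0 (5/11 voted 1)


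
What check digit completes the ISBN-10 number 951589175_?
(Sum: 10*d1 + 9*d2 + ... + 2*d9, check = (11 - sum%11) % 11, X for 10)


Weighted sum: 306
306 mod 11 = 9

Check digit: 2


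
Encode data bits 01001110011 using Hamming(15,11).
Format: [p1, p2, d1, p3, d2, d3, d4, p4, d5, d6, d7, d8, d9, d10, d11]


Parity bits: p1=0, p2=0, p3=1, p4=1

000110011110011


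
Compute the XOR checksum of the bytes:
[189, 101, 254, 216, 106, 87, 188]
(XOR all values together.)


XOR chain: 189 ^ 101 ^ 254 ^ 216 ^ 106 ^ 87 ^ 188 = 127

127


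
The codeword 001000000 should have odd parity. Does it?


Number of 1s: 1

Yes, parity is correct (1 ones)


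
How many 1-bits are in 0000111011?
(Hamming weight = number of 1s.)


Counting 1s in 0000111011

5


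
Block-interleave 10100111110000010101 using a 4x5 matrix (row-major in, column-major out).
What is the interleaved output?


Matrix:
  10100
  11111
  00000
  10101
Read columns: 11010100110101000101

11010100110101000101


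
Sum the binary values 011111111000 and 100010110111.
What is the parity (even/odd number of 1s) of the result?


011111111000 = 2040
100010110111 = 2231
Sum = 4271 = 1000010101111
1s count = 7

odd parity (7 ones in 1000010101111)


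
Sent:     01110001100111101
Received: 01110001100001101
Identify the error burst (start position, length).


XOR: 00000000000110000

Burst at position 11, length 2


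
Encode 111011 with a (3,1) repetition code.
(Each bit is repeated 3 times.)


Each bit -> 3 copies

111111111000111111


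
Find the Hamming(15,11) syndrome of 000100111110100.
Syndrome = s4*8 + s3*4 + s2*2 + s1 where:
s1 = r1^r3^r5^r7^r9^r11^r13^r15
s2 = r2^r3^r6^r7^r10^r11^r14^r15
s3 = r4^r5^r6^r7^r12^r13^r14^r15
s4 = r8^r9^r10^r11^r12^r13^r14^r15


s1=0, s2=1, s3=1, s4=1

Syndrome = 14 (error at position 14)


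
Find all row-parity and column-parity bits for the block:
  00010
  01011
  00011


Row parities: 110
Column parities: 01010

Row P: 110, Col P: 01010, Corner: 0


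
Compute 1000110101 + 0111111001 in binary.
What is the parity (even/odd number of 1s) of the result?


1000110101 = 565
0111111001 = 505
Sum = 1070 = 10000101110
1s count = 5

odd parity (5 ones in 10000101110)


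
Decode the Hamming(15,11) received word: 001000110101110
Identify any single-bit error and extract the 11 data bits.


Syndrome = 9: error at position 9

Data: 10011101110 (corrected bit 9)


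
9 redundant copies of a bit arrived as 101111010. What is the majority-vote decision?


Ones: 6 out of 9
Threshold: 5

1 (6/9 voted 1)


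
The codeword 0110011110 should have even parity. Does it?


Number of 1s: 6

Yes, parity is correct (6 ones)


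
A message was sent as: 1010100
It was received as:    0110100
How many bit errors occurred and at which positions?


XOR: 1100000

2 error(s) at position(s): 0, 1


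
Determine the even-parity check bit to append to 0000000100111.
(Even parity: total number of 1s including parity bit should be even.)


Number of 1s in data: 4
Parity bit: 0

0


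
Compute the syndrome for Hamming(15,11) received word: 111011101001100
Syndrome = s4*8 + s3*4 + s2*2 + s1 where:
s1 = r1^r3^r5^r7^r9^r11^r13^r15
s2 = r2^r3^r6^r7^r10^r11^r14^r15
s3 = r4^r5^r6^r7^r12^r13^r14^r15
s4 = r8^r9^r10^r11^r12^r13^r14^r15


s1=0, s2=0, s3=1, s4=1

Syndrome = 12 (error at position 12)


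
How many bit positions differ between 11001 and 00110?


XOR: 11111
Count of 1s: 5

5


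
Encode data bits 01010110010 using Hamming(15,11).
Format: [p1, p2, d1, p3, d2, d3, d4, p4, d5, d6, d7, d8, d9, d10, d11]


Parity bits: p1=1, p2=0, p3=1, p4=1

100110110110010
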